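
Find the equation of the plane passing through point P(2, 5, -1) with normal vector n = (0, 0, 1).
d = n·P = (0)(2) + (0)(5) + (1)(-1) = -1
Plane: z = -1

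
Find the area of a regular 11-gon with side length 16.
For a regular 11-gon with side length s = 16:
Apothem a = s / (2*tan(pi/11)) = 16 / (2*tan(pi/11)) ≈ 27.2455
Perimeter P = 11 * 16 = 176
Area = (1/2) * P * a = (1/2) * 176 * 27.2455 = 2397.60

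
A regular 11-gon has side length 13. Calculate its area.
For a regular 11-gon with side length s = 13:
Apothem a = s / (2*tan(pi/11)) = 13 / (2*tan(pi/11)) ≈ 22.13697
Perimeter P = 11 * 13 = 143
Area = (1/2) * P * a = (1/2) * 143 * 22.13697 = 1582.79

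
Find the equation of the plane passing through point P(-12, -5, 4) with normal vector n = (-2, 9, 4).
d = n·P = (-2)(-12) + (9)(-5) + (4)(4) = -5
Plane: -2x + 9y + 4z = -5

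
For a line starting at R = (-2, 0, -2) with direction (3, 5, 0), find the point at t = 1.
P(1) = (-2 + 3(1), 0 + 5(1), -2 + 0(1)) = (1, 5, -2)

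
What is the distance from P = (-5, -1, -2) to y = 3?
d = |0(-5) + 1(-1) + 0(-2) - (3)| / √(0² + 1² + 0²) = 4/√1 = 4.0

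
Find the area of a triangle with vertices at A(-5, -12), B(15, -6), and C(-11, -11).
Using the coordinate formula: Area = (1/2)|x₁(y₂-y₃) + x₂(y₃-y₁) + x₃(y₁-y₂)|
Area = (1/2)|(-5)((-6)-(-11)) + 15((-11)-(-12)) + (-11)((-12)-(-6))|
Area = (1/2)|(-5)*5 + 15*1 + (-11)*(-6)|
Area = (1/2)|(-25) + 15 + 66|
Area = (1/2)*56 = 28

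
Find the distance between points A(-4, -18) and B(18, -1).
Using the distance formula: d = sqrt((x₂-x₁)² + (y₂-y₁)²)
dx = 18 - (-4) = 22
dy = (-1) - (-18) = 17
d = sqrt(22² + 17²) = sqrt(484 + 289) = sqrt(773) = 27.80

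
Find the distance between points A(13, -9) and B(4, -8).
Using the distance formula: d = sqrt((x₂-x₁)² + (y₂-y₁)²)
dx = 4 - 13 = -9
dy = (-8) - (-9) = 1
d = sqrt((-9)² + 1²) = sqrt(81 + 1) = sqrt(82) = 9.06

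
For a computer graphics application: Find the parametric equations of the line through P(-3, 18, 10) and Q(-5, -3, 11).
Direction vector d = Q - P = (-2, -21, 1)
x = -3 - 2t, y = 18 - 21t, z = 10 + t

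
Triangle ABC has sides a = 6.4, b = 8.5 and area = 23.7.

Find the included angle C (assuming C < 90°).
Area = ½ab·sin(C)  →  sin(C) = 2·Area/(ab)
sin(C) = 2·23.7/(6.4·8.5) = 0.871324
C = arcsin(0.871324) = 60.61°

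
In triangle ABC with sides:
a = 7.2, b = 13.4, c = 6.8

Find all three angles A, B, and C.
By the law of cosines:
cos(A) = (b² + c² - a²)/(2bc) = 0.954565  →  A = 17.34°
cos(B) = (a² + c² - b²)/(2ac) = -0.832108  →  B = 146.3°
cos(C) = (a² + b² - c²)/(2ab) = 0.959577  →  C = 16.35°
Check: A + B + C = 180.0° ✓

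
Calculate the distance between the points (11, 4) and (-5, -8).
Using the distance formula: d = sqrt((x₂-x₁)² + (y₂-y₁)²)
dx = (-5) - 11 = -16
dy = (-8) - 4 = -12
d = sqrt((-16)² + (-12)²) = sqrt(256 + 144) = sqrt(400) = 20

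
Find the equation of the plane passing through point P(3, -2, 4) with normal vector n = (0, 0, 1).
d = n·P = (0)(3) + (0)(-2) + (1)(4) = 4
Plane: z = 4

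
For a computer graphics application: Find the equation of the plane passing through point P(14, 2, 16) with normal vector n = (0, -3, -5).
d = n·P = (0)(14) + (-3)(2) + (-5)(16) = -86
Plane: -3y - 5z = -86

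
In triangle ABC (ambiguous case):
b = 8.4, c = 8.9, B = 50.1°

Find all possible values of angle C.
sin(C)/c = sin(B)/b  →  sin(C) = c·sin(B)/b = 8.9·sin(50.1°)/8.4 = 0.812830
C₁ = arcsin(0.812830) = 54.37°,  C₂ = 180° - C₁ = 125.63°
Check C₂: A = 180° - 50.1° - 125.63° = 4.27° > 0 ✓
C = 54.37° or C = 125.63° (two solutions)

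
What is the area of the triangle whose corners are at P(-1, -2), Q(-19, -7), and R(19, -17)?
Using the coordinate formula: Area = (1/2)|x₁(y₂-y₃) + x₂(y₃-y₁) + x₃(y₁-y₂)|
Area = (1/2)|(-1)((-7)-(-17)) + (-19)((-17)-(-2)) + 19((-2)-(-7))|
Area = (1/2)|(-1)*10 + (-19)*(-15) + 19*5|
Area = (1/2)|(-10) + 285 + 95|
Area = (1/2)*370 = 185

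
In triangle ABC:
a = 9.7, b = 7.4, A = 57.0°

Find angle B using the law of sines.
sin(B)/b = sin(A)/a
sin(B) = b·sin(A)/a = 7.4·sin(57.0°)/9.7 = 0.639811
B = arcsin(0.639811) = 39.78°  (b ≤ a, so B ≤ A and the acute solution is unique)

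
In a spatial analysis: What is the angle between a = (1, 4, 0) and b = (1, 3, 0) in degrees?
a·b = 13, |a|² = 17, |b|² = 10
cos θ = 13/√170 ≈ 0.9971
θ ≈ 4.399°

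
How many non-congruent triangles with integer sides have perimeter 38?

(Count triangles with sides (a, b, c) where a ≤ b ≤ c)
With a ≤ b ≤ c and a + b + c = 38, the triangle inequality a + b > c gives c < 38/2, so c ≤ 18.
Iterate a from 1 to ⌊p/3⌋ = 12; for each a, b ranges from a to ⌊(p−a)/2⌋ with c = p − a − b, keeping only c ≥ b.
Triples: (2, 18, 18), (3, 17, 18), (4, 16, 18), …
Count = 30 triangles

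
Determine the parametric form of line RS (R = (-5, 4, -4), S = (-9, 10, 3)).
Direction vector d = S - R = (-4, 6, 7)
x = -5 - 4t, y = 4 + 6t, z = -4 + 7t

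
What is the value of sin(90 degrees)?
sin(90 degrees) = 1
Decimal approximation: 1.0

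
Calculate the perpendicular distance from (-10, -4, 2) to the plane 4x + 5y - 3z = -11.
d = |4(-10) + 5(-4) + (-3)(2) - (-11)| / √(4² + 5² + (-3)²) = 55/√50 = 7.778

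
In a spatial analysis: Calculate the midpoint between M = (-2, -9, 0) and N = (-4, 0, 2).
Midpoint = ((-2-4)/2, (-9+0)/2, (0+2)/2) = (-3, -4.5, 1)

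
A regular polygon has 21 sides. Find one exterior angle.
Exterior angle of a regular n-gon = 360/n
Exterior angle = 360/21
Exterior angle = 17.14 degrees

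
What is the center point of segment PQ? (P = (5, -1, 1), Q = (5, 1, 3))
Midpoint = ((5+5)/2, (-1+1)/2, (1+3)/2) = (5, 0, 2)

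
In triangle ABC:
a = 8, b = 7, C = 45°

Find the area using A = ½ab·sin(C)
A = ½·8·7·sin(45°) = ½·56·0.707107 = 19.8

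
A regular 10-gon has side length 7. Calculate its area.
For a regular 10-gon with side length s = 7:
Apothem a = s / (2*tan(pi/10)) = 7 / (2*tan(pi/10)) ≈ 10.7719
Perimeter P = 10 * 7 = 70
Area = (1/2) * P * a = (1/2) * 70 * 10.7719 = 377.02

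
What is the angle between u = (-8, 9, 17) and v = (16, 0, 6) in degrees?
u·v = -26, |u|² = 434, |v|² = 292
cos θ = -26/√126728 ≈ -0.07304
θ ≈ 94.19°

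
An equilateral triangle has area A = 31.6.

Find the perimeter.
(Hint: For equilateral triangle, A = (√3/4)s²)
A = (√3/4)s²  →  s² = 4A/√3 = 4·31.6/√3 = 72.9771
s = 8.54266
Perimeter = 3s = 25.63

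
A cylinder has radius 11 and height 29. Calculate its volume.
Volume = pi * r² * h
Volume = pi * 11² * 29
Volume = pi * 121 * 29
Volume = pi * 3509
Volume = 11023.85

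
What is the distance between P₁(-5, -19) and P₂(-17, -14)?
Using the distance formula: d = sqrt((x₂-x₁)² + (y₂-y₁)²)
dx = (-17) - (-5) = -12
dy = (-14) - (-19) = 5
d = sqrt((-12)² + 5²) = sqrt(144 + 25) = sqrt(169) = 13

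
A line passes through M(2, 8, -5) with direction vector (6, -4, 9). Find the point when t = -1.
P(-1) = (2 + 6(-1), 8 + (-4)(-1), -5 + 9(-1)) = (-4, 12, -14)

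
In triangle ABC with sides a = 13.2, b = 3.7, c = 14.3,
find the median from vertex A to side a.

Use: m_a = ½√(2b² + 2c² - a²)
m_a = ½√(2·3.7² + 2·14.3² - 13.2²)
m_a = ½√(27.38 + 408.98 - 174.24) = ½√262.12 = 8.095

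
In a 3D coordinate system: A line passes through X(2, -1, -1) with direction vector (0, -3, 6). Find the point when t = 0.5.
P(0.5) = (2 + 0(0.5), -1 + (-3)(0.5), -1 + 6(0.5)) = (2, -2.5, 2)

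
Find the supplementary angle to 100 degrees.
Supplementary angles sum to 180 degrees.
Other angle = 180 - 100
Other angle = 80 degrees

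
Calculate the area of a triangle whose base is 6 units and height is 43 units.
Area = (1/2) * base * height
Area = (1/2) * 6 * 43
Area = 129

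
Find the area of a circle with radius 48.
Area = pi * r²
Area = pi * 48²
Area = pi * 2304
Area = 7238.23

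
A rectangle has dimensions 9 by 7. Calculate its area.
Area = length * width
Area = 9 * 7
Area = 63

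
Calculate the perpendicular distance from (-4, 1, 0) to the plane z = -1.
d = |0(-4) + 0(1) + 1(0) - (-1)| / √(0² + 0² + 1²) = 1/√1 = 1.0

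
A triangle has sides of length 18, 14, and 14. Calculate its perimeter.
Perimeter = sum of all sides
Perimeter = 18 + 14 + 14
Perimeter = 46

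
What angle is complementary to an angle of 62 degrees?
Complementary angles sum to 90 degrees.
Other angle = 90 - 62
Other angle = 28 degrees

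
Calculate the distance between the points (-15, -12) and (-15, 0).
Using the distance formula: d = sqrt((x₂-x₁)² + (y₂-y₁)²)
dx = (-15) - (-15) = 0
dy = 0 - (-12) = 12
d = sqrt(0² + 12²) = sqrt(0 + 144) = sqrt(144) = 12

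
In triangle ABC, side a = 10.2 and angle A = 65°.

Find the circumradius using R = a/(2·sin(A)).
R = a/(2·sin(A)) = 10.2/(2·sin(65°))
R = 10.2/(2·0.906308) = 10.2/1.812616 = 5.627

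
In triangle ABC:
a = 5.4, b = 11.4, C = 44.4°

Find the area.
Using A = ½ab·sin(C):
A = ½·5.4·11.4·sin(44.4°) = ½·61.56·0.699663 = 21.54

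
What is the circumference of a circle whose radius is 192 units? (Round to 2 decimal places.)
Circumference = 2 * pi * r
Circumference = 2 * pi * 192
Circumference = 1206.37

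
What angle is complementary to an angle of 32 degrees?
Complementary angles sum to 90 degrees.
Other angle = 90 - 32
Other angle = 58 degrees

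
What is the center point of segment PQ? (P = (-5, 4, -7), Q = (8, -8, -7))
Midpoint = ((-5+8)/2, (4-8)/2, (-7-7)/2) = (1.5, -2, -7)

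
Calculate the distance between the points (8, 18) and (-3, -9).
Using the distance formula: d = sqrt((x₂-x₁)² + (y₂-y₁)²)
dx = (-3) - 8 = -11
dy = (-9) - 18 = -27
d = sqrt((-11)² + (-27)²) = sqrt(121 + 729) = sqrt(850) = 29.15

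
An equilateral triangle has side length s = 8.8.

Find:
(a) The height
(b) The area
(a) Height h = s·√3/2 = 8.8·√3/2 = 7.621
(b) Area = (√3/4)·s² = (√3/4)·8.8² = (√3/4)·77.44 = 33.53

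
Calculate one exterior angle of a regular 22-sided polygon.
Exterior angle of a regular n-gon = 360/n
Exterior angle = 360/22
Exterior angle = 16.36 degrees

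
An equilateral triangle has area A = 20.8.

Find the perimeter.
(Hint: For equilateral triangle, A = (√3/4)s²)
A = (√3/4)s²  →  s² = 4A/√3 = 4·20.8/√3 = 48.0355
s = 6.93077
Perimeter = 3s = 20.79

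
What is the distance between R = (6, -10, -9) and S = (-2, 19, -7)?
d = √[(-8)² + (29)² + (2)²] = √909 = 30.15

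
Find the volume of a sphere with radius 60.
Volume = (4/3) * pi * r³
Volume = (4/3) * pi * 60³
Volume = (4/3) * pi * 216000
Volume = 904778.68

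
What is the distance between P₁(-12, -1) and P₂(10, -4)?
Using the distance formula: d = sqrt((x₂-x₁)² + (y₂-y₁)²)
dx = 10 - (-12) = 22
dy = (-4) - (-1) = -3
d = sqrt(22² + (-3)²) = sqrt(484 + 9) = sqrt(493) = 22.20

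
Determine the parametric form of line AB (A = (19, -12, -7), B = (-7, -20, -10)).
Direction vector d = B - A = (-26, -8, -3)
x = 19 - 26t, y = -12 - 8t, z = -7 - 3t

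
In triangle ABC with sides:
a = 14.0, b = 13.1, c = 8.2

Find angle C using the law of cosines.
cos(C) = (a² + b² - c²)/(2ab)
cos(C) = (14.0² + 13.1² - 8.2²)/(2·14.0·13.1) = 300.37/366.8 = 0.818893
C = arccos(0.818893) = 35.03°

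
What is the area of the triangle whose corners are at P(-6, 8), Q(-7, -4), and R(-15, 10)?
Using the coordinate formula: Area = (1/2)|x₁(y₂-y₃) + x₂(y₃-y₁) + x₃(y₁-y₂)|
Area = (1/2)|(-6)((-4)-10) + (-7)(10-8) + (-15)(8-(-4))|
Area = (1/2)|(-6)*(-14) + (-7)*2 + (-15)*12|
Area = (1/2)|84 + (-14) + (-180)|
Area = (1/2)*110 = 55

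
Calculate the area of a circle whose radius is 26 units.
Area = pi * r²
Area = pi * 26²
Area = pi * 676
Area = 2123.72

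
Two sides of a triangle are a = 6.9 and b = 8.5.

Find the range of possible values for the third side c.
By the triangle inequality: |a - b| < c < a + b
|6.9 - 8.5| < c < 6.9 + 8.5
1.6 < c < 15.4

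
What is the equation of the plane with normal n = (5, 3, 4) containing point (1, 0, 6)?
d = n·P = (5)(1) + (3)(0) + (4)(6) = 29
Plane: 5x + 3y + 4z = 29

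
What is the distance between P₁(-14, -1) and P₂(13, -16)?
Using the distance formula: d = sqrt((x₂-x₁)² + (y₂-y₁)²)
dx = 13 - (-14) = 27
dy = (-16) - (-1) = -15
d = sqrt(27² + (-15)²) = sqrt(729 + 225) = sqrt(954) = 30.89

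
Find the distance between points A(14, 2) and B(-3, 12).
Using the distance formula: d = sqrt((x₂-x₁)² + (y₂-y₁)²)
dx = (-3) - 14 = -17
dy = 12 - 2 = 10
d = sqrt((-17)² + 10²) = sqrt(289 + 100) = sqrt(389) = 19.72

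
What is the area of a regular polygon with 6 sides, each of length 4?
For a regular 6-gon with side length s = 4:
Apothem a = s / (2*tan(pi/6)) = 4 / (2*tan(pi/6)) ≈ 3.4641
Perimeter P = 6 * 4 = 24
Area = (1/2) * P * a = (1/2) * 24 * 3.4641 = 41.57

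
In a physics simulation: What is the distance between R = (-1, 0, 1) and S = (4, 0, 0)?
d = √[(5)² + (0)² + (-1)²] = √26 = 5.099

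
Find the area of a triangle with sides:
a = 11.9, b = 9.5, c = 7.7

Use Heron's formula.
s = (a+b+c)/2 = (11.9+9.5+7.7)/2 = 14.55
A = √(s(s-a)(s-b)(s-c)) = √(14.55·2.65·5.05·6.85)
A = √1333.8 = 36.52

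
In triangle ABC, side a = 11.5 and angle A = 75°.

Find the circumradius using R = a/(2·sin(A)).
R = a/(2·sin(A)) = 11.5/(2·sin(75°))
R = 11.5/(2·0.965926) = 11.5/1.931852 = 5.953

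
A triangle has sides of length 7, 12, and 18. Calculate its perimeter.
Perimeter = sum of all sides
Perimeter = 7 + 12 + 18
Perimeter = 37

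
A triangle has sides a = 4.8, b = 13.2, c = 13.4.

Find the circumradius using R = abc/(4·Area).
s = (a+b+c)/2 = 15.7
Area = √(s(s-a)(s-b)(s-c)) = √(15.7·10.9·2.5·2.3) = 31.3687
R = abc/(4·Area) = (4.8·13.2·13.4)/(4·31.3687) = 849.024/125.4748 = 6.766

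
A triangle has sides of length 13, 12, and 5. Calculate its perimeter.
Perimeter = sum of all sides
Perimeter = 13 + 12 + 5
Perimeter = 30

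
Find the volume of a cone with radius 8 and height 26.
Volume = (1/3) * pi * r² * h
Volume = (1/3) * pi * 8² * 26
Volume = (1/3) * pi * 64 * 26
Volume = (1/3) * pi * 1664
Volume = 1742.54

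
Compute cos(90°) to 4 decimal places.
cos(90 degrees) = 0
Decimal approximation: 0.0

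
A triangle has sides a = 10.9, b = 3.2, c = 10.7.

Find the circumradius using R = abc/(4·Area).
s = (a+b+c)/2 = 12.4
Area = √(s(s-a)(s-b)(s-c)) = √(12.4·1.5·9.2·1.7) = 17.0559
R = abc/(4·Area) = (10.9·3.2·10.7)/(4·17.0559) = 373.216/68.2236 = 5.47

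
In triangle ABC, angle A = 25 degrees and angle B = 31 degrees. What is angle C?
Sum of angles in a triangle = 180 degrees
Third angle = 180 - 25 - 31
Third angle = 124 degrees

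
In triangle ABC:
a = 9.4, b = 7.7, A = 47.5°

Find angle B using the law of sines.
sin(B)/b = sin(A)/a
sin(B) = b·sin(A)/a = 7.7·sin(47.5°)/9.4 = 0.603940
B = arcsin(0.603940) = 37.15°  (b ≤ a, so B ≤ A and the acute solution is unique)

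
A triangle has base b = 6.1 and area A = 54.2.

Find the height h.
A = ½bh  →  h = 2A/b
h = 2·54.2/6.1 = 17.77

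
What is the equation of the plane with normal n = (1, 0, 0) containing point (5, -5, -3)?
d = n·P = (1)(5) + (0)(-5) + (0)(-3) = 5
Plane: x = 5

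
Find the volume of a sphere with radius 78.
Volume = (4/3) * pi * r³
Volume = (4/3) * pi * 78³
Volume = (4/3) * pi * 474552
Volume = 1987798.77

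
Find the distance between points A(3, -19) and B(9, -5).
Using the distance formula: d = sqrt((x₂-x₁)² + (y₂-y₁)²)
dx = 9 - 3 = 6
dy = (-5) - (-19) = 14
d = sqrt(6² + 14²) = sqrt(36 + 196) = sqrt(232) = 15.23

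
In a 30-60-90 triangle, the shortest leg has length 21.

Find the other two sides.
Long leg = 21√3 = 36.37, Hypotenuse = 42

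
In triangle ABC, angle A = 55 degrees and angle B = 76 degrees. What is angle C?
Sum of angles in a triangle = 180 degrees
Third angle = 180 - 55 - 76
Third angle = 49 degrees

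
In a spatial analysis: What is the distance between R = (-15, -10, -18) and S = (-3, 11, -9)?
d = √[(12)² + (21)² + (9)²] = √666 = 25.81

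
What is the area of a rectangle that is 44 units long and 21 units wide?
Area = length * width
Area = 44 * 21
Area = 924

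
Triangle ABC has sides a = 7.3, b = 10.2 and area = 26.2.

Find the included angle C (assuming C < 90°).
Area = ½ab·sin(C)  →  sin(C) = 2·Area/(ab)
sin(C) = 2·26.2/(7.3·10.2) = 0.703734
C = arcsin(0.703734) = 44.73°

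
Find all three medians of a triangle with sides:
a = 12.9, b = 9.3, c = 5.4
Using m_x = ½√(2y² + 2z² - x²):
m_a = ½√(2·9.3² + 2·5.4² - 12.9²) = ½√64.89 = 4.028
m_b = ½√(2·12.9² + 2·5.4² - 9.3²) = ½√304.65 = 8.727
m_c = ½√(2·12.9² + 2·9.3² - 5.4²) = ½√476.64 = 10.92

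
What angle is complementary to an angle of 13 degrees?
Complementary angles sum to 90 degrees.
Other angle = 90 - 13
Other angle = 77 degrees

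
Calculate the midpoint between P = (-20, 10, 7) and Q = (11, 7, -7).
Midpoint = ((-20+11)/2, (10+7)/2, (7-7)/2) = (-4.5, 8.5, 0)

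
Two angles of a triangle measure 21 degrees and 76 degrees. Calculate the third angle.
Sum of angles in a triangle = 180 degrees
Third angle = 180 - 21 - 76
Third angle = 83 degrees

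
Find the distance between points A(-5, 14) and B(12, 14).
Using the distance formula: d = sqrt((x₂-x₁)² + (y₂-y₁)²)
dx = 12 - (-5) = 17
dy = 14 - 14 = 0
d = sqrt(17² + 0²) = sqrt(289 + 0) = sqrt(289) = 17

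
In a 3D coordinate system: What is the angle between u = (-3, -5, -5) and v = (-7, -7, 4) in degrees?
u·v = 36, |u|² = 59, |v|² = 114
cos θ = 36/√6726 ≈ 0.439
θ ≈ 63.96°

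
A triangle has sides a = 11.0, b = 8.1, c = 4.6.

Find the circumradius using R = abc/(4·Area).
s = (a+b+c)/2 = 11.85
Area = √(s(s-a)(s-b)(s-c)) = √(11.85·0.85·3.75·7.25) = 16.5483
R = abc/(4·Area) = (11.0·8.1·4.6)/(4·16.5483) = 409.86/66.1932 = 6.192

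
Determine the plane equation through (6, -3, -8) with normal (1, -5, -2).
d = n·P = (1)(6) + (-5)(-3) + (-2)(-8) = 37
Plane: x - 5y - 2z = 37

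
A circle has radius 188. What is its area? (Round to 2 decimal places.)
Area = pi * r²
Area = pi * 188²
Area = pi * 35344
Area = 111036.45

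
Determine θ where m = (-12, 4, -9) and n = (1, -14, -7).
m·n = -5, |m|² = 241, |n|² = 246
cos θ = -5/√59286 ≈ -0.02053
θ ≈ 91.18°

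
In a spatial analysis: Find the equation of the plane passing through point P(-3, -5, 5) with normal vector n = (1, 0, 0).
d = n·P = (1)(-3) + (0)(-5) + (0)(5) = -3
Plane: x = -3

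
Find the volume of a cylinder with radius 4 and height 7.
Volume = pi * r² * h
Volume = pi * 4² * 7
Volume = pi * 16 * 7
Volume = pi * 112
Volume = 351.86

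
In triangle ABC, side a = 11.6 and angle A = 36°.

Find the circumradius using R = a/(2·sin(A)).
R = a/(2·sin(A)) = 11.6/(2·sin(36°))
R = 11.6/(2·0.587785) = 11.6/1.175571 = 9.868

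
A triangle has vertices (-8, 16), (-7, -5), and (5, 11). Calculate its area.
Using the coordinate formula: Area = (1/2)|x₁(y₂-y₃) + x₂(y₃-y₁) + x₃(y₁-y₂)|
Area = (1/2)|(-8)((-5)-11) + (-7)(11-16) + 5(16-(-5))|
Area = (1/2)|(-8)*(-16) + (-7)*(-5) + 5*21|
Area = (1/2)|128 + 35 + 105|
Area = (1/2)*268 = 134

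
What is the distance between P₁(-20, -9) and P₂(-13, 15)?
Using the distance formula: d = sqrt((x₂-x₁)² + (y₂-y₁)²)
dx = (-13) - (-20) = 7
dy = 15 - (-9) = 24
d = sqrt(7² + 24²) = sqrt(49 + 576) = sqrt(625) = 25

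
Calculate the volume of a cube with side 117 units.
Volume = s³
Volume = 117³
Volume = 1601613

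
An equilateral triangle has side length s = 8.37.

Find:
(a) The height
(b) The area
(a) Height h = s·√3/2 = 8.37·√3/2 = 7.249
(b) Area = (√3/4)·s² = (√3/4)·8.37² = (√3/4)·70.0569 = 30.34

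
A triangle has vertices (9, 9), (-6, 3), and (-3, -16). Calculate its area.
Using the coordinate formula: Area = (1/2)|x₁(y₂-y₃) + x₂(y₃-y₁) + x₃(y₁-y₂)|
Area = (1/2)|9(3-(-16)) + (-6)((-16)-9) + (-3)(9-3)|
Area = (1/2)|9*19 + (-6)*(-25) + (-3)*6|
Area = (1/2)|171 + 150 + (-18)|
Area = (1/2)*303 = 151.50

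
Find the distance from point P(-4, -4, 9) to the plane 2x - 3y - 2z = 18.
d = |2(-4) + (-3)(-4) + (-2)(9) - (18)| / √(2² + (-3)² + (-2)²) = 32/√17 = 7.761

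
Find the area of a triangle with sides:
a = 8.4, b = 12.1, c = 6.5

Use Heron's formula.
s = (a+b+c)/2 = (8.4+12.1+6.5)/2 = 13.5
A = √(s(s-a)(s-b)(s-c)) = √(13.5·5.1·1.4·7)
A = √674.73 = 25.98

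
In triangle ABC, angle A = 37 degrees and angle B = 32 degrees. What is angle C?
Sum of angles in a triangle = 180 degrees
Third angle = 180 - 37 - 32
Third angle = 111 degrees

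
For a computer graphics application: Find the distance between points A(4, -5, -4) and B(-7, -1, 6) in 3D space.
d = √[(-11)² + (4)² + (10)²] = √237 = 15.39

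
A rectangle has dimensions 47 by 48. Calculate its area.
Area = length * width
Area = 47 * 48
Area = 2256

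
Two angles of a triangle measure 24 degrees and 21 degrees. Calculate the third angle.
Sum of angles in a triangle = 180 degrees
Third angle = 180 - 24 - 21
Third angle = 135 degrees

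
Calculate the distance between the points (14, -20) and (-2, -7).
Using the distance formula: d = sqrt((x₂-x₁)² + (y₂-y₁)²)
dx = (-2) - 14 = -16
dy = (-7) - (-20) = 13
d = sqrt((-16)² + 13²) = sqrt(256 + 169) = sqrt(425) = 20.62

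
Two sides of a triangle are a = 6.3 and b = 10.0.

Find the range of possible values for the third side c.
By the triangle inequality: |a - b| < c < a + b
|6.3 - 10.0| < c < 6.3 + 10.0
3.7 < c < 16.3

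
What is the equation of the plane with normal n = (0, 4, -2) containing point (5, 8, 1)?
d = n·P = (0)(5) + (4)(8) + (-2)(1) = 30
Plane: 4y - 2z = 30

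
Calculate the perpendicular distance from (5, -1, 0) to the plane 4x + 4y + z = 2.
d = |4(5) + 4(-1) + 1(0) - (2)| / √(4² + 4² + 1²) = 14/√33 = 2.437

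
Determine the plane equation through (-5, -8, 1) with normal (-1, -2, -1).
d = n·P = (-1)(-5) + (-2)(-8) + (-1)(1) = 20
Plane: -x - 2y - z = 20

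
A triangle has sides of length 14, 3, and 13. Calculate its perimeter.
Perimeter = sum of all sides
Perimeter = 14 + 3 + 13
Perimeter = 30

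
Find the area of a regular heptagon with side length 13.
For a regular 7-gon with side length s = 13:
Apothem a = s / (2*tan(pi/7)) = 13 / (2*tan(pi/7)) ≈ 13.4974
Perimeter P = 7 * 13 = 91
Area = (1/2) * P * a = (1/2) * 91 * 13.4974 = 614.13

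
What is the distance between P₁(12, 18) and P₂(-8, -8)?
Using the distance formula: d = sqrt((x₂-x₁)² + (y₂-y₁)²)
dx = (-8) - 12 = -20
dy = (-8) - 18 = -26
d = sqrt((-20)² + (-26)²) = sqrt(400 + 676) = sqrt(1076) = 32.80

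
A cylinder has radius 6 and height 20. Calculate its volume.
Volume = pi * r² * h
Volume = pi * 6² * 20
Volume = pi * 36 * 20
Volume = pi * 720
Volume = 2261.95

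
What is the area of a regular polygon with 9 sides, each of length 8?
For a regular 9-gon with side length s = 8:
Apothem a = s / (2*tan(pi/9)) = 8 / (2*tan(pi/9)) ≈ 10.9899
Perimeter P = 9 * 8 = 72
Area = (1/2) * P * a = (1/2) * 72 * 10.9899 = 395.64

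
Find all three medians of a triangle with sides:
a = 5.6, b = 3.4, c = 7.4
Using m_x = ½√(2y² + 2z² - x²):
m_a = ½√(2·3.4² + 2·7.4² - 5.6²) = ½√101.28 = 5.032
m_b = ½√(2·5.6² + 2·7.4² - 3.4²) = ½√160.68 = 6.338
m_c = ½√(2·5.6² + 2·3.4² - 7.4²) = ½√31.08 = 2.787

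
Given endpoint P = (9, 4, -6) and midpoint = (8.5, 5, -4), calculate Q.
Q = (2×8.5 - 9, 2×5 - 4, 2×(-4) - (-6)) = (8, 6, -2)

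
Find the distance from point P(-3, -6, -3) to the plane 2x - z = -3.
d = |2(-3) + 0(-6) + (-1)(-3) - (-3)| / √(2² + 0² + (-1)²) = 0/√5 = 0.0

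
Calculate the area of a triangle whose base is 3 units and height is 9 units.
Area = (1/2) * base * height
Area = (1/2) * 3 * 9
Area = 13.50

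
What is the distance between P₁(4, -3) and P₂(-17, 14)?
Using the distance formula: d = sqrt((x₂-x₁)² + (y₂-y₁)²)
dx = (-17) - 4 = -21
dy = 14 - (-3) = 17
d = sqrt((-21)² + 17²) = sqrt(441 + 289) = sqrt(730) = 27.02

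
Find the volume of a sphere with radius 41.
Volume = (4/3) * pi * r³
Volume = (4/3) * pi * 41³
Volume = (4/3) * pi * 68921
Volume = 288695.61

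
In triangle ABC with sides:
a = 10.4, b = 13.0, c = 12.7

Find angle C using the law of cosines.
cos(C) = (a² + b² - c²)/(2ab)
cos(C) = (10.4² + 13.0² - 12.7²)/(2·10.4·13.0) = 115.87/270.4 = 0.428513
C = arccos(0.428513) = 64.63°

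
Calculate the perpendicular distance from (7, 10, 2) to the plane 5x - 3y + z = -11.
d = |5(7) + (-3)(10) + 1(2) - (-11)| / √(5² + (-3)² + 1²) = 18/√35 = 3.043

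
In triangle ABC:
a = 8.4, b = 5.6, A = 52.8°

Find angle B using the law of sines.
sin(B)/b = sin(A)/a
sin(B) = b·sin(A)/a = 5.6·sin(52.8°)/8.4 = 0.531020
B = arcsin(0.531020) = 32.07°  (b ≤ a, so B ≤ A and the acute solution is unique)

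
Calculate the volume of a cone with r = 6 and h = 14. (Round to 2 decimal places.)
Volume = (1/3) * pi * r² * h
Volume = (1/3) * pi * 6² * 14
Volume = (1/3) * pi * 36 * 14
Volume = (1/3) * pi * 504
Volume = 527.79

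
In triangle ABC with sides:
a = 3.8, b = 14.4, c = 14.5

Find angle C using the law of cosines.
cos(C) = (a² + b² - c²)/(2ab)
cos(C) = (3.8² + 14.4² - 14.5²)/(2·3.8·14.4) = 11.55/109.44 = 0.105537
C = arccos(0.105537) = 83.94°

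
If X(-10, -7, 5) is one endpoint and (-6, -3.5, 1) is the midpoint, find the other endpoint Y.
Y = (2×(-6) - (-10), 2×(-3.5) - (-7), 2×1 - 5) = (-2, 0, -3)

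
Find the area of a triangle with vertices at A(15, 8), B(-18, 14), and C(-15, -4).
Using the coordinate formula: Area = (1/2)|x₁(y₂-y₃) + x₂(y₃-y₁) + x₃(y₁-y₂)|
Area = (1/2)|15(14-(-4)) + (-18)((-4)-8) + (-15)(8-14)|
Area = (1/2)|15*18 + (-18)*(-12) + (-15)*(-6)|
Area = (1/2)|270 + 216 + 90|
Area = (1/2)*576 = 288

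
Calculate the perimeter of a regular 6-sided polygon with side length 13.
Perimeter = number of sides * side length
Perimeter = 6 * 13
Perimeter = 78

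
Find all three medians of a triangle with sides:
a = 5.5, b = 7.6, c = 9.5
Using m_x = ½√(2y² + 2z² - x²):
m_a = ½√(2·7.6² + 2·9.5² - 5.5²) = ½√265.77 = 8.151
m_b = ½√(2·5.5² + 2·9.5² - 7.6²) = ½√183.24 = 6.768
m_c = ½√(2·5.5² + 2·7.6² - 9.5²) = ½√85.77 = 4.631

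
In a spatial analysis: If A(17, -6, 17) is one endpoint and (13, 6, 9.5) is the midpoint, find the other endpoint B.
B = (2×13 - 17, 2×6 - (-6), 2×9.5 - 17) = (9, 18, 2)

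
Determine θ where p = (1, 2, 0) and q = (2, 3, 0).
p·q = 8, |p|² = 5, |q|² = 13
cos θ = 8/√65 ≈ 0.9923
θ ≈ 7.125°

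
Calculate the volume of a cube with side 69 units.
Volume = s³
Volume = 69³
Volume = 328509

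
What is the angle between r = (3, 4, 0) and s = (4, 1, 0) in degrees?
r·s = 16, |r|² = 25, |s|² = 17
cos θ = 16/√425 ≈ 0.7761
θ ≈ 39.09°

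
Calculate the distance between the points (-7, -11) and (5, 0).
Using the distance formula: d = sqrt((x₂-x₁)² + (y₂-y₁)²)
dx = 5 - (-7) = 12
dy = 0 - (-11) = 11
d = sqrt(12² + 11²) = sqrt(144 + 121) = sqrt(265) = 16.28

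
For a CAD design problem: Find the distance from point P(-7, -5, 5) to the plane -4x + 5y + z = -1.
d = |(-4)(-7) + 5(-5) + 1(5) - (-1)| / √((-4)² + 5² + 1²) = 9/√42 = 1.389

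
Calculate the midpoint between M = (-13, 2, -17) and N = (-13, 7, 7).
Midpoint = ((-13-13)/2, (2+7)/2, (-17+7)/2) = (-13, 4.5, -5)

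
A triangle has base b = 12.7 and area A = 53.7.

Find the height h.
A = ½bh  →  h = 2A/b
h = 2·53.7/12.7 = 8.457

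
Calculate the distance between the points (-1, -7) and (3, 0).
Using the distance formula: d = sqrt((x₂-x₁)² + (y₂-y₁)²)
dx = 3 - (-1) = 4
dy = 0 - (-7) = 7
d = sqrt(4² + 7²) = sqrt(16 + 49) = sqrt(65) = 8.06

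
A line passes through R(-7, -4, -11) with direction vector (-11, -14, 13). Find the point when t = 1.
P(1) = (-7 + (-11)(1), -4 + (-14)(1), -11 + 13(1)) = (-18, -18, 2)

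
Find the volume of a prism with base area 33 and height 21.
Volume = base area * height
Volume = 33 * 21
Volume = 693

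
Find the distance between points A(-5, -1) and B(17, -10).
Using the distance formula: d = sqrt((x₂-x₁)² + (y₂-y₁)²)
dx = 17 - (-5) = 22
dy = (-10) - (-1) = -9
d = sqrt(22² + (-9)²) = sqrt(484 + 81) = sqrt(565) = 23.77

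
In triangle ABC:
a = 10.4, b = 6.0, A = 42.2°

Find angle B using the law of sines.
sin(B)/b = sin(A)/a
sin(B) = b·sin(A)/a = 6.0·sin(42.2°)/10.4 = 0.387531
B = arcsin(0.387531) = 22.8°  (b ≤ a, so B ≤ A and the acute solution is unique)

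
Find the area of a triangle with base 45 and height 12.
Area = (1/2) * base * height
Area = (1/2) * 45 * 12
Area = 270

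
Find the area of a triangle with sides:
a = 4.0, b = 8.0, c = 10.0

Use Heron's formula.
s = (a+b+c)/2 = (4.0+8.0+10.0)/2 = 11
A = √(s(s-a)(s-b)(s-c)) = √(11·7·3·1)
A = √231 = 15.2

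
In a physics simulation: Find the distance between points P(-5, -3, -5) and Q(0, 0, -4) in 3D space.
d = √[(5)² + (3)² + (1)²] = √35 = 5.916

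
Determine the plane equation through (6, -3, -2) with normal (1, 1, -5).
d = n·P = (1)(6) + (1)(-3) + (-5)(-2) = 13
Plane: x + y - 5z = 13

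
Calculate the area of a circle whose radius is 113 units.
Area = pi * r²
Area = pi * 113²
Area = pi * 12769
Area = 40115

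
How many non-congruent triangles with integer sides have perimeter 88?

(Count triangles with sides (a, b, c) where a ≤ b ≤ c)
With a ≤ b ≤ c and a + b + c = 88, the triangle inequality a + b > c gives c < 88/2, so c ≤ 43.
Iterate a from 1 to ⌊p/3⌋ = 29; for each a, b ranges from a to ⌊(p−a)/2⌋ with c = p − a − b, keeping only c ≥ b.
Triples: (2, 43, 43), (3, 42, 43), (4, 41, 43), …
Count = 161 triangles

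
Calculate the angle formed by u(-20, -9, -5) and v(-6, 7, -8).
u·v = 97, |u|² = 506, |v|² = 149
cos θ = 97/√75394 ≈ 0.3533
θ ≈ 69.31°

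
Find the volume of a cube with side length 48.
Volume = s³
Volume = 48³
Volume = 110592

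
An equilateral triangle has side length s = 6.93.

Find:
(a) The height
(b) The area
(a) Height h = s·√3/2 = 6.93·√3/2 = 6.002
(b) Area = (√3/4)·s² = (√3/4)·6.93² = (√3/4)·48.0249 = 20.8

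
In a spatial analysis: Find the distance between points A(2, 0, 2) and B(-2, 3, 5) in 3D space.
d = √[(-4)² + (3)² + (3)²] = √34 = 5.831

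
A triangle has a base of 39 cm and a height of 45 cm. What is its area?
Area = (1/2) * base * height
Area = (1/2) * 39 * 45
Area = 877.50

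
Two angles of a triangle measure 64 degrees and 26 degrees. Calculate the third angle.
Sum of angles in a triangle = 180 degrees
Third angle = 180 - 64 - 26
Third angle = 90 degrees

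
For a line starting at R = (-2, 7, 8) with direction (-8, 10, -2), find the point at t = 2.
P(2) = (-2 + (-8)(2), 7 + 10(2), 8 + (-2)(2)) = (-18, 27, 4)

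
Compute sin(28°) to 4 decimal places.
sin(28 degrees) = 0.4695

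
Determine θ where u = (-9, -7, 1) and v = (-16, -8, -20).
u·v = 180, |u|² = 131, |v|² = 720
cos θ = 180/√94320 ≈ 0.5861
θ ≈ 54.12°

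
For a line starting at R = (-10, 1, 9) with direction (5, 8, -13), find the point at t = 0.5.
P(0.5) = (-10 + 5(0.5), 1 + 8(0.5), 9 + (-13)(0.5)) = (-7.5, 5, 2.5)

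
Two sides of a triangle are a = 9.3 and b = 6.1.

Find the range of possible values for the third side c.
By the triangle inequality: |a - b| < c < a + b
|9.3 - 6.1| < c < 9.3 + 6.1
3.2 < c < 15.4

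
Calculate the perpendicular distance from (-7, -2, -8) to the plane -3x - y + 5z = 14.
d = |(-3)(-7) + (-1)(-2) + 5(-8) - (14)| / √((-3)² + (-1)² + 5²) = 31/√35 = 5.24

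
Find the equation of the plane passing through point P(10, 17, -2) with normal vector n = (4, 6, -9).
d = n·P = (4)(10) + (6)(17) + (-9)(-2) = 160
Plane: 4x + 6y - 9z = 160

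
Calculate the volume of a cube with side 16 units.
Volume = s³
Volume = 16³
Volume = 4096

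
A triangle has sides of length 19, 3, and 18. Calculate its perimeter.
Perimeter = sum of all sides
Perimeter = 19 + 3 + 18
Perimeter = 40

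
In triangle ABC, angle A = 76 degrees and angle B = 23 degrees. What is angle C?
Sum of angles in a triangle = 180 degrees
Third angle = 180 - 76 - 23
Third angle = 81 degrees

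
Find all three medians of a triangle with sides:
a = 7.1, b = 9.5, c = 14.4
Using m_x = ½√(2y² + 2z² - x²):
m_a = ½√(2·9.5² + 2·14.4² - 7.1²) = ½√544.81 = 11.67
m_b = ½√(2·7.1² + 2·14.4² - 9.5²) = ½√425.29 = 10.31
m_c = ½√(2·7.1² + 2·9.5² - 14.4²) = ½√73.96 = 4.3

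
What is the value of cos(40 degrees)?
cos(40 degrees) = 0.766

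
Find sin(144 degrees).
sin(144 degrees) = 0.5878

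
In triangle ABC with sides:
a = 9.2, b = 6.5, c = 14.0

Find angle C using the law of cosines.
cos(C) = (a² + b² - c²)/(2ab)
cos(C) = (9.2² + 6.5² - 14.0²)/(2·9.2·6.5) = -69.11/119.6 = -0.577843
C = arccos(-0.577843) = 125.3°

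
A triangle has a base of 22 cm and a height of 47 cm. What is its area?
Area = (1/2) * base * height
Area = (1/2) * 22 * 47
Area = 517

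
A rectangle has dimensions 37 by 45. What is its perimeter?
Perimeter = 2 * (length + width)
Perimeter = 2 * (37 + 45)
Perimeter = 2 * 82
Perimeter = 164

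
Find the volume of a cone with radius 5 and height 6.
Volume = (1/3) * pi * r² * h
Volume = (1/3) * pi * 5² * 6
Volume = (1/3) * pi * 25 * 6
Volume = (1/3) * pi * 150
Volume = 157.08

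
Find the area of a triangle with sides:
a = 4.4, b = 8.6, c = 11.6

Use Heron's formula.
s = (a+b+c)/2 = (4.4+8.6+11.6)/2 = 12.3
A = √(s(s-a)(s-b)(s-c)) = √(12.3·7.9·3.7·0.7)
A = √251.67 = 15.86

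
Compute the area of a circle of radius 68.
Area = pi * r²
Area = pi * 68²
Area = pi * 4624
Area = 14526.72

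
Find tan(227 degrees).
tan(227 degrees) = 1.0724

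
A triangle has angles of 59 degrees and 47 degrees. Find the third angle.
Sum of angles in a triangle = 180 degrees
Third angle = 180 - 59 - 47
Third angle = 74 degrees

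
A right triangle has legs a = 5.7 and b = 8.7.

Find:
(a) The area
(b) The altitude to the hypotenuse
(a) Area = ½ab = ½·5.7·8.7 = 24.795
(b) Hypotenuse c = √(5.7² + 8.7²) = √108.18 = 10.401
    Area = ½·c·h_c  →  h_c = 2·Area/c = 2·24.795/10.401 = 4.768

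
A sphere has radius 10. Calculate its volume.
Volume = (4/3) * pi * r³
Volume = (4/3) * pi * 10³
Volume = (4/3) * pi * 1000
Volume = 4188.79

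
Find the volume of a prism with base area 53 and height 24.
Volume = base area * height
Volume = 53 * 24
Volume = 1272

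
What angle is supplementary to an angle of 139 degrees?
Supplementary angles sum to 180 degrees.
Other angle = 180 - 139
Other angle = 41 degrees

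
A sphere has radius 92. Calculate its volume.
Volume = (4/3) * pi * r³
Volume = (4/3) * pi * 92³
Volume = (4/3) * pi * 778688
Volume = 3261760.67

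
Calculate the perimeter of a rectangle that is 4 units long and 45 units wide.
Perimeter = 2 * (length + width)
Perimeter = 2 * (4 + 45)
Perimeter = 2 * 49
Perimeter = 98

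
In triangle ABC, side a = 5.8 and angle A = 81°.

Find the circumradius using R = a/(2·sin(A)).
R = a/(2·sin(A)) = 5.8/(2·sin(81°))
R = 5.8/(2·0.987688) = 5.8/1.975377 = 2.936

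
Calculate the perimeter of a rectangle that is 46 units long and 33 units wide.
Perimeter = 2 * (length + width)
Perimeter = 2 * (46 + 33)
Perimeter = 2 * 79
Perimeter = 158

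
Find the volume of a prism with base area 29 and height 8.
Volume = base area * height
Volume = 29 * 8
Volume = 232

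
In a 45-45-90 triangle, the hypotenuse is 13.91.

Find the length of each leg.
In a 45-45-90 triangle, hypotenuse = leg·√2  →  leg = hypotenuse/√2
leg = 13.91/√2 = 9.836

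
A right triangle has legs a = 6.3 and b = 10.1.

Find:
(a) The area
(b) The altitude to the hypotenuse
(a) Area = ½ab = ½·6.3·10.1 = 31.815
(b) Hypotenuse c = √(6.3² + 10.1²) = √141.7 = 11.9038
    Area = ½·c·h_c  →  h_c = 2·Area/c = 2·31.815/11.9038 = 5.345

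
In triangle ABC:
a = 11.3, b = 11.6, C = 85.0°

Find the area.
Using A = ½ab·sin(C):
A = ½·11.3·11.6·sin(85.0°) = ½·131.08·0.996195 = 65.29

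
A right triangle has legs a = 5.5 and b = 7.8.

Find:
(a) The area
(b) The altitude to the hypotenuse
(a) Area = ½ab = ½·5.5·7.8 = 21.45
(b) Hypotenuse c = √(5.5² + 7.8²) = √91.09 = 9.54411
    Area = ½·c·h_c  →  h_c = 2·Area/c = 2·21.45/9.54411 = 4.495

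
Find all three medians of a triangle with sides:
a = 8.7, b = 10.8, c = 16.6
Using m_x = ½√(2y² + 2z² - x²):
m_a = ½√(2·10.8² + 2·16.6² - 8.7²) = ½√708.71 = 13.31
m_b = ½√(2·8.7² + 2·16.6² - 10.8²) = ½√585.86 = 12.1
m_c = ½√(2·8.7² + 2·10.8² - 16.6²) = ½√109.1 = 5.223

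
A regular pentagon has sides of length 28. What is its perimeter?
Perimeter = number of sides * side length
Perimeter = 5 * 28
Perimeter = 140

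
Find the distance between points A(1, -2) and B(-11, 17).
Using the distance formula: d = sqrt((x₂-x₁)² + (y₂-y₁)²)
dx = (-11) - 1 = -12
dy = 17 - (-2) = 19
d = sqrt((-12)² + 19²) = sqrt(144 + 361) = sqrt(505) = 22.47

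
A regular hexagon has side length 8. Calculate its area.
For a regular 6-gon with side length s = 8:
Apothem a = s / (2*tan(pi/6)) = 8 / (2*tan(pi/6)) ≈ 6.9282
Perimeter P = 6 * 8 = 48
Area = (1/2) * P * a = (1/2) * 48 * 6.9282 = 166.28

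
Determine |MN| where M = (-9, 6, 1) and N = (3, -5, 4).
d = √[(12)² + (-11)² + (3)²] = √274 = 16.55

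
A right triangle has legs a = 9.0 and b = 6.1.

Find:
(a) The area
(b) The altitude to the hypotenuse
(a) Area = ½ab = ½·9.0·6.1 = 27.45
(b) Hypotenuse c = √(9.0² + 6.1²) = √118.21 = 10.8724
    Area = ½·c·h_c  →  h_c = 2·Area/c = 2·27.45/10.8724 = 5.049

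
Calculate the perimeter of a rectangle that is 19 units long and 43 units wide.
Perimeter = 2 * (length + width)
Perimeter = 2 * (19 + 43)
Perimeter = 2 * 62
Perimeter = 124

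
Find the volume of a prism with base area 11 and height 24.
Volume = base area * height
Volume = 11 * 24
Volume = 264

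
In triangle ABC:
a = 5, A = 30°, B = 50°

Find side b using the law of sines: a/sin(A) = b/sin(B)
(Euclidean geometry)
b = a·sin(B)/sin(A) = 5·sin(50°)/sin(30°)
b = 5·0.766044/0.500000 = 7.66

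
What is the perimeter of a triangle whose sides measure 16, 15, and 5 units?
Perimeter = sum of all sides
Perimeter = 16 + 15 + 5
Perimeter = 36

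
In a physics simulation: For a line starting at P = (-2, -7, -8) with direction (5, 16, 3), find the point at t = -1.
P(-1) = (-2 + 5(-1), -7 + 16(-1), -8 + 3(-1)) = (-7, -23, -11)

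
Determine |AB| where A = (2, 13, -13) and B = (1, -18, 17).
d = √[(-1)² + (-31)² + (30)²] = √1862 = 43.15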